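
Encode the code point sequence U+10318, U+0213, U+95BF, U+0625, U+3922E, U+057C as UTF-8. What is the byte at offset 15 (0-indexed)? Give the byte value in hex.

U+10318 → 4-byte form F0 90 8C 98 at offsets 0–3.
U+0213 → 2-byte form C8 93 at offsets 4–5.
U+95BF → 3-byte form E9 96 BF at offsets 6–8.
U+0625 → 2-byte form D8 A5 at offsets 9–10.
U+3922E → 4-byte form F0 B9 88 AE at offsets 11–14.
U+057C → 2-byte form D5 BC at offsets 15–16.
Offset 15 falls in char 6's range; it's byte 1 of D5 BC = 0xD5.

0xD5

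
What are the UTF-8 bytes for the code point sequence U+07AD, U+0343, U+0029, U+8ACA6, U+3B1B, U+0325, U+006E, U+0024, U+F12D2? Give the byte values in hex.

DE AD CD 83 29 F2 8A B2 A6 E3 AC 9B CC A5 6E 24 F3 B1 8B 92

U+07AD: 2-byte form → DE AD.
U+0343: 2-byte form → CD 83.
U+0029: 1-byte form → 29.
U+8ACA6: 4-byte form → F2 8A B2 A6.
U+3B1B: 3-byte form → E3 AC 9B.
U+0325: 2-byte form → CC A5.
U+006E: 1-byte form → 6E.
U+0024: 1-byte form → 24.
U+F12D2: 4-byte form → F3 B1 8B 92.
Concatenated (20 bytes): DE AD CD 83 29 F2 8A B2 A6 E3 AC 9B CC A5 6E 24 F3 B1 8B 92.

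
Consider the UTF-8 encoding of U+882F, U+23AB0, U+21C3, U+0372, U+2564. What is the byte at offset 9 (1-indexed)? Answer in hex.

1-indexed offset 9 is 0-indexed offset 8.
U+882F → 3-byte form E8 A0 AF at offsets 0–2.
U+23AB0 → 4-byte form F0 A3 AA B0 at offsets 3–6.
U+21C3 → 3-byte form E2 87 83 at offsets 7–9.
Offset 8 falls in char 3's range; it's byte 2 of E2 87 83 = 0x87.

0x87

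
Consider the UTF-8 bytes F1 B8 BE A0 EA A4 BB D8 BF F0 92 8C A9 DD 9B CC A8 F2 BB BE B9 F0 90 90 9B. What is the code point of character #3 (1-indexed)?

Offset 0: leading byte 0xF1 = 11110001 → 4-byte char #1 = F1 B8 BE A0.
Offset 4: leading byte 0xEA = 11101010 → 3-byte char #2 = EA A4 BB.
Offset 7: leading byte 0xD8 = 11011000 → 2-byte char #3 = D8 BF.
Leading byte 0xD8 = 11011000 matches 110xxxxx → 2-byte sequence.
Byte 1: 0xD8 = 11011000, payload 11000 (5 bits).
Byte 2: 0xBF = 10111111 (10xxxxxx ✓), payload 111111.
Concatenate: 11000111111 = 0x63F (11 bits → U+063F).

U+063F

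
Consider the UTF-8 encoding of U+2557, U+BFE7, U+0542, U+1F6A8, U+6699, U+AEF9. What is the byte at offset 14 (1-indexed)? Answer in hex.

0x9A

1-indexed offset 14 is 0-indexed offset 13.
U+2557 → 3-byte form E2 95 97 at offsets 0–2.
U+BFE7 → 3-byte form EB BF A7 at offsets 3–5.
U+0542 → 2-byte form D5 82 at offsets 6–7.
U+1F6A8 → 4-byte form F0 9F 9A A8 at offsets 8–11.
U+6699 → 3-byte form E6 9A 99 at offsets 12–14.
Offset 13 falls in char 5's range; it's byte 2 of E6 9A 99 = 0x9A.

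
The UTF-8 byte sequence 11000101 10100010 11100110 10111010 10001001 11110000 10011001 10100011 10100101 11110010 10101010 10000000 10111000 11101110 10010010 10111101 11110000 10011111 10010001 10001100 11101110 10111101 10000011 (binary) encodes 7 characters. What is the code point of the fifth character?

Offset 0: leading byte 0xC5 = 11000101 → 2-byte char #1 = C5 A2.
Offset 2: leading byte 0xE6 = 11100110 → 3-byte char #2 = E6 BA 89.
Offset 5: leading byte 0xF0 = 11110000 → 4-byte char #3 = F0 99 A3 A5.
Offset 9: leading byte 0xF2 = 11110010 → 4-byte char #4 = F2 AA 80 B8.
Offset 13: leading byte 0xEE = 11101110 → 3-byte char #5 = EE 92 BD.
Leading byte 0xEE = 11101110 matches 1110xxxx → 3-byte sequence.
Byte 1: 0xEE = 11101110, payload 1110 (4 bits).
Byte 2: 0x92 = 10010010 (10xxxxxx ✓), payload 010010.
Byte 3: 0xBD = 10111101 (10xxxxxx ✓), payload 111101.
Concatenate: 1110010010111101 = 0xE4BD (16 bits → U+E4BD).

U+E4BD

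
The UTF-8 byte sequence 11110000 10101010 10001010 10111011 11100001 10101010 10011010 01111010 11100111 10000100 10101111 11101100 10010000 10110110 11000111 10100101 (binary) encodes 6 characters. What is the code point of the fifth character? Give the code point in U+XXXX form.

Offset 0: leading byte 0xF0 = 11110000 → 4-byte char #1 = F0 AA 8A BB.
Offset 4: leading byte 0xE1 = 11100001 → 3-byte char #2 = E1 AA 9A.
Offset 7: leading byte 0x7A = 01111010 → 1-byte char #3 = 7A.
Offset 8: leading byte 0xE7 = 11100111 → 3-byte char #4 = E7 84 AF.
Offset 11: leading byte 0xEC = 11101100 → 3-byte char #5 = EC 90 B6.
Leading byte 0xEC = 11101100 matches 1110xxxx → 3-byte sequence.
Byte 1: 0xEC = 11101100, payload 1100 (4 bits).
Byte 2: 0x90 = 10010000 (10xxxxxx ✓), payload 010000.
Byte 3: 0xB6 = 10110110 (10xxxxxx ✓), payload 110110.
Concatenate: 1100010000110110 = 0xC436 (16 bits → U+C436).

U+C436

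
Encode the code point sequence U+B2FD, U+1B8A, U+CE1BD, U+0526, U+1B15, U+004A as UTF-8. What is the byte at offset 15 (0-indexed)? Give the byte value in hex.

U+B2FD → 3-byte form EB 8B BD at offsets 0–2.
U+1B8A → 3-byte form E1 AE 8A at offsets 3–5.
U+CE1BD → 4-byte form F3 8E 86 BD at offsets 6–9.
U+0526 → 2-byte form D4 A6 at offsets 10–11.
U+1B15 → 3-byte form E1 AC 95 at offsets 12–14.
U+004A → 1-byte form 4A at offsets 15–15.
Offset 15 falls in char 6's range; it's byte 1 of 4A = 0x4A.

0x4A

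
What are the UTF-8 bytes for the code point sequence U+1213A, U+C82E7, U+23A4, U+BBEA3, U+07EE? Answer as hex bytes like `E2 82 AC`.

U+1213A: 4-byte form → F0 92 84 BA.
U+C82E7: 4-byte form → F3 88 8B A7.
U+23A4: 3-byte form → E2 8E A4.
U+BBEA3: 4-byte form → F2 BB BA A3.
U+07EE: 2-byte form → DF AE.
Concatenated (17 bytes): F0 92 84 BA F3 88 8B A7 E2 8E A4 F2 BB BA A3 DF AE.

F0 92 84 BA F3 88 8B A7 E2 8E A4 F2 BB BA A3 DF AE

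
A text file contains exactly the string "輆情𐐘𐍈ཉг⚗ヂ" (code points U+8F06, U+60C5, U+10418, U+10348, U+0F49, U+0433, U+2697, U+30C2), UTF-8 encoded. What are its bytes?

E8 BC 86 E6 83 85 F0 90 90 98 F0 90 8D 88 E0 BD 89 D0 B3 E2 9A 97 E3 83 82

U+8F06: 3-byte form → E8 BC 86.
U+60C5: 3-byte form → E6 83 85.
U+10418: 4-byte form → F0 90 90 98.
U+10348: 4-byte form → F0 90 8D 88.
U+0F49: 3-byte form → E0 BD 89.
U+0433: 2-byte form → D0 B3.
U+2697: 3-byte form → E2 9A 97.
U+30C2: 3-byte form → E3 83 82.
Concatenated (25 bytes): E8 BC 86 E6 83 85 F0 90 90 98 F0 90 8D 88 E0 BD 89 D0 B3 E2 9A 97 E3 83 82.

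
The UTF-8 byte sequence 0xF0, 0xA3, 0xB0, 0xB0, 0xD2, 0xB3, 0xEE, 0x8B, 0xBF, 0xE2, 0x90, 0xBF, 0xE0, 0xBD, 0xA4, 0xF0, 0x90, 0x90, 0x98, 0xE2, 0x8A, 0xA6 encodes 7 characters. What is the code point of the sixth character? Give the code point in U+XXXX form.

Offset 0: leading byte 0xF0 = 11110000 → 4-byte char #1 = F0 A3 B0 B0.
Offset 4: leading byte 0xD2 = 11010010 → 2-byte char #2 = D2 B3.
Offset 6: leading byte 0xEE = 11101110 → 3-byte char #3 = EE 8B BF.
Offset 9: leading byte 0xE2 = 11100010 → 3-byte char #4 = E2 90 BF.
Offset 12: leading byte 0xE0 = 11100000 → 3-byte char #5 = E0 BD A4.
Offset 15: leading byte 0xF0 = 11110000 → 4-byte char #6 = F0 90 90 98.
Leading byte 0xF0 = 11110000 matches 11110xxx → 4-byte sequence.
Byte 1: 0xF0 = 11110000, payload 000 (3 bits).
Byte 2: 0x90 = 10010000 (10xxxxxx ✓), payload 010000.
Byte 3: 0x90 = 10010000 (10xxxxxx ✓), payload 010000.
Byte 4: 0x98 = 10011000 (10xxxxxx ✓), payload 011000.
Concatenate: 000010000010000011000 = 0x10418 (21 bits → U+10418).

U+10418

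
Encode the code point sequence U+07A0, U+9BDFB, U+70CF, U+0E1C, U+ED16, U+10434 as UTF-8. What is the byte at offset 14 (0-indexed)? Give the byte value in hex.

0x96

U+07A0 → 2-byte form DE A0 at offsets 0–1.
U+9BDFB → 4-byte form F2 9B B7 BB at offsets 2–5.
U+70CF → 3-byte form E7 83 8F at offsets 6–8.
U+0E1C → 3-byte form E0 B8 9C at offsets 9–11.
U+ED16 → 3-byte form EE B4 96 at offsets 12–14.
Offset 14 falls in char 5's range; it's byte 3 of EE B4 96 = 0x96.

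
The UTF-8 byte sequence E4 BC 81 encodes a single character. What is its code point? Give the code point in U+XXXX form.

Leading byte 0xE4 = 11100100 matches 1110xxxx → 3-byte sequence.
Byte 1: 0xE4 = 11100100, payload 0100 (4 bits).
Byte 2: 0xBC = 10111100 (10xxxxxx ✓), payload 111100.
Byte 3: 0x81 = 10000001 (10xxxxxx ✓), payload 000001.
Concatenate: 0100111100000001 = 0x4F01 (16 bits → U+4F01).

U+4F01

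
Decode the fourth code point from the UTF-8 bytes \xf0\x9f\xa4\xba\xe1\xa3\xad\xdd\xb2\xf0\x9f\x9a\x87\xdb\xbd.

Offset 0: leading byte 0xF0 = 11110000 → 4-byte char #1 = F0 9F A4 BA.
Offset 4: leading byte 0xE1 = 11100001 → 3-byte char #2 = E1 A3 AD.
Offset 7: leading byte 0xDD = 11011101 → 2-byte char #3 = DD B2.
Offset 9: leading byte 0xF0 = 11110000 → 4-byte char #4 = F0 9F 9A 87.
Leading byte 0xF0 = 11110000 matches 11110xxx → 4-byte sequence.
Byte 1: 0xF0 = 11110000, payload 000 (3 bits).
Byte 2: 0x9F = 10011111 (10xxxxxx ✓), payload 011111.
Byte 3: 0x9A = 10011010 (10xxxxxx ✓), payload 011010.
Byte 4: 0x87 = 10000111 (10xxxxxx ✓), payload 000111.
Concatenate: 000011111011010000111 = 0x1F687 (21 bits → U+1F687).

U+1F687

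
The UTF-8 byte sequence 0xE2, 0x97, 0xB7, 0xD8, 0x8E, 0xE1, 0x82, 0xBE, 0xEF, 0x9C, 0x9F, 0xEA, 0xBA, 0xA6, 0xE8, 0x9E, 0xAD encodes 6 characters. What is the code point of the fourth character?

U+F71F

Offset 0: leading byte 0xE2 = 11100010 → 3-byte char #1 = E2 97 B7.
Offset 3: leading byte 0xD8 = 11011000 → 2-byte char #2 = D8 8E.
Offset 5: leading byte 0xE1 = 11100001 → 3-byte char #3 = E1 82 BE.
Offset 8: leading byte 0xEF = 11101111 → 3-byte char #4 = EF 9C 9F.
Leading byte 0xEF = 11101111 matches 1110xxxx → 3-byte sequence.
Byte 1: 0xEF = 11101111, payload 1111 (4 bits).
Byte 2: 0x9C = 10011100 (10xxxxxx ✓), payload 011100.
Byte 3: 0x9F = 10011111 (10xxxxxx ✓), payload 011111.
Concatenate: 1111011100011111 = 0xF71F (16 bits → U+F71F).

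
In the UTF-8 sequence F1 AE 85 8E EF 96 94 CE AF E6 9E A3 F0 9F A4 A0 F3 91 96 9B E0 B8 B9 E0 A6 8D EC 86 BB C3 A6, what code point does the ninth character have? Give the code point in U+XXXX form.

Offset 0: leading byte 0xF1 = 11110001 → 4-byte char #1 = F1 AE 85 8E.
Offset 4: leading byte 0xEF = 11101111 → 3-byte char #2 = EF 96 94.
Offset 7: leading byte 0xCE = 11001110 → 2-byte char #3 = CE AF.
Offset 9: leading byte 0xE6 = 11100110 → 3-byte char #4 = E6 9E A3.
Offset 12: leading byte 0xF0 = 11110000 → 4-byte char #5 = F0 9F A4 A0.
Offset 16: leading byte 0xF3 = 11110011 → 4-byte char #6 = F3 91 96 9B.
Offset 20: leading byte 0xE0 = 11100000 → 3-byte char #7 = E0 B8 B9.
Offset 23: leading byte 0xE0 = 11100000 → 3-byte char #8 = E0 A6 8D.
Offset 26: leading byte 0xEC = 11101100 → 3-byte char #9 = EC 86 BB.
Leading byte 0xEC = 11101100 matches 1110xxxx → 3-byte sequence.
Byte 1: 0xEC = 11101100, payload 1100 (4 bits).
Byte 2: 0x86 = 10000110 (10xxxxxx ✓), payload 000110.
Byte 3: 0xBB = 10111011 (10xxxxxx ✓), payload 111011.
Concatenate: 1100000110111011 = 0xC1BB (16 bits → U+C1BB).

U+C1BB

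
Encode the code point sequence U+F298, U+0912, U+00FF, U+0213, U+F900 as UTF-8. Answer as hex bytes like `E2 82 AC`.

U+F298: 3-byte form → EF 8A 98.
U+0912: 3-byte form → E0 A4 92.
U+00FF: 2-byte form → C3 BF.
U+0213: 2-byte form → C8 93.
U+F900: 3-byte form → EF A4 80.
Concatenated (13 bytes): EF 8A 98 E0 A4 92 C3 BF C8 93 EF A4 80.

EF 8A 98 E0 A4 92 C3 BF C8 93 EF A4 80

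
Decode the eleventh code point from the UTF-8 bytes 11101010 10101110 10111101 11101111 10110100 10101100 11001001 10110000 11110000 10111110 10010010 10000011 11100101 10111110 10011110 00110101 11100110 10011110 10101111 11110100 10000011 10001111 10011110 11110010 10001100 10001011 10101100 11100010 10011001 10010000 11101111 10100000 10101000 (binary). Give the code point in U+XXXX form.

Offset 0: leading byte 0xEA = 11101010 → 3-byte char #1 = EA AE BD.
Offset 3: leading byte 0xEF = 11101111 → 3-byte char #2 = EF B4 AC.
Offset 6: leading byte 0xC9 = 11001001 → 2-byte char #3 = C9 B0.
Offset 8: leading byte 0xF0 = 11110000 → 4-byte char #4 = F0 BE 92 83.
Offset 12: leading byte 0xE5 = 11100101 → 3-byte char #5 = E5 BE 9E.
Offset 15: leading byte 0x35 = 00110101 → 1-byte char #6 = 35.
Offset 16: leading byte 0xE6 = 11100110 → 3-byte char #7 = E6 9E AF.
Offset 19: leading byte 0xF4 = 11110100 → 4-byte char #8 = F4 83 8F 9E.
Offset 23: leading byte 0xF2 = 11110010 → 4-byte char #9 = F2 8C 8B AC.
Offset 27: leading byte 0xE2 = 11100010 → 3-byte char #10 = E2 99 90.
Offset 30: leading byte 0xEF = 11101111 → 3-byte char #11 = EF A0 A8.
Leading byte 0xEF = 11101111 matches 1110xxxx → 3-byte sequence.
Byte 1: 0xEF = 11101111, payload 1111 (4 bits).
Byte 2: 0xA0 = 10100000 (10xxxxxx ✓), payload 100000.
Byte 3: 0xA8 = 10101000 (10xxxxxx ✓), payload 101000.
Concatenate: 1111100000101000 = 0xF828 (16 bits → U+F828).

U+F828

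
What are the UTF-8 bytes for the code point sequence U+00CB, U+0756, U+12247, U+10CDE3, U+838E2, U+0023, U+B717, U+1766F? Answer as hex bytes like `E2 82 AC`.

C3 8B DD 96 F0 92 89 87 F4 8C B7 A3 F2 83 A3 A2 23 EB 9C 97 F0 97 99 AF

U+00CB: 2-byte form → C3 8B.
U+0756: 2-byte form → DD 96.
U+12247: 4-byte form → F0 92 89 87.
U+10CDE3: 4-byte form → F4 8C B7 A3.
U+838E2: 4-byte form → F2 83 A3 A2.
U+0023: 1-byte form → 23.
U+B717: 3-byte form → EB 9C 97.
U+1766F: 4-byte form → F0 97 99 AF.
Concatenated (24 bytes): C3 8B DD 96 F0 92 89 87 F4 8C B7 A3 F2 83 A3 A2 23 EB 9C 97 F0 97 99 AF.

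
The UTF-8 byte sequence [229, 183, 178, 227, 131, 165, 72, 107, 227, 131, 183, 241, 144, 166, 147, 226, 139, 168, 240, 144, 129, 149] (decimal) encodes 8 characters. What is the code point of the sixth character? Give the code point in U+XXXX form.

U+50993

Offset 0: leading byte 0xE5 = 11100101 → 3-byte char #1 = E5 B7 B2.
Offset 3: leading byte 0xE3 = 11100011 → 3-byte char #2 = E3 83 A5.
Offset 6: leading byte 0x48 = 01001000 → 1-byte char #3 = 48.
Offset 7: leading byte 0x6B = 01101011 → 1-byte char #4 = 6B.
Offset 8: leading byte 0xE3 = 11100011 → 3-byte char #5 = E3 83 B7.
Offset 11: leading byte 0xF1 = 11110001 → 4-byte char #6 = F1 90 A6 93.
Leading byte 0xF1 = 11110001 matches 11110xxx → 4-byte sequence.
Byte 1: 0xF1 = 11110001, payload 001 (3 bits).
Byte 2: 0x90 = 10010000 (10xxxxxx ✓), payload 010000.
Byte 3: 0xA6 = 10100110 (10xxxxxx ✓), payload 100110.
Byte 4: 0x93 = 10010011 (10xxxxxx ✓), payload 010011.
Concatenate: 001010000100110010011 = 0x50993 (21 bits → U+50993).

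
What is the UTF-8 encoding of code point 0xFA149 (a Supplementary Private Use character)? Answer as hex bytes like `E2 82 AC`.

F3 BA 85 89

U+FA149 = 0xFA149 = 1024329 decimal. In range U+10000–U+10FFFF → 4-byte form: 11110xxx 10xxxxxx 10xxxxxx 10xxxxxx.
Binary (21 bits): 011111010000101001001.
Split 3+6+6+6: 011 | 111010 | 000101 | 001001.
Byte 1: 11110011 = 0xF3.
Byte 2: 10111010 = 0xBA.
Byte 3: 10000101 = 0x85.
Byte 4: 10001001 = 0x89.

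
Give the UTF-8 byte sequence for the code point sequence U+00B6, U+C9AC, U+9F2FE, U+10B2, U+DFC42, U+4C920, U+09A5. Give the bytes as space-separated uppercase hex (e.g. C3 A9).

U+00B6: 2-byte form → C2 B6.
U+C9AC: 3-byte form → EC A6 AC.
U+9F2FE: 4-byte form → F2 9F 8B BE.
U+10B2: 3-byte form → E1 82 B2.
U+DFC42: 4-byte form → F3 9F B1 82.
U+4C920: 4-byte form → F1 8C A4 A0.
U+09A5: 3-byte form → E0 A6 A5.
Concatenated (23 bytes): C2 B6 EC A6 AC F2 9F 8B BE E1 82 B2 F3 9F B1 82 F1 8C A4 A0 E0 A6 A5.

C2 B6 EC A6 AC F2 9F 8B BE E1 82 B2 F3 9F B1 82 F1 8C A4 A0 E0 A6 A5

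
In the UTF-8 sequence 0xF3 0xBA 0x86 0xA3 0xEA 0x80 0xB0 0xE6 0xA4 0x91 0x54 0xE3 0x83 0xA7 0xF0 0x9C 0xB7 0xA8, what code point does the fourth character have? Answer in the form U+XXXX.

U+0054

Offset 0: leading byte 0xF3 = 11110011 → 4-byte char #1 = F3 BA 86 A3.
Offset 4: leading byte 0xEA = 11101010 → 3-byte char #2 = EA 80 B0.
Offset 7: leading byte 0xE6 = 11100110 → 3-byte char #3 = E6 A4 91.
Offset 10: leading byte 0x54 = 01010100 → 1-byte char #4 = 54.
Leading byte 0x54 = 01010100 matches 0xxxxxxx → 1-byte sequence.
Byte 1: 0x54 = 01010100, payload 1010100 (7 bits).
Concatenate: 1010100 = 0x54 (7 bits → U+0054).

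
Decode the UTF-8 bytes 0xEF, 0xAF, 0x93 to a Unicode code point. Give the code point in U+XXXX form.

Leading byte 0xEF = 11101111 matches 1110xxxx → 3-byte sequence.
Byte 1: 0xEF = 11101111, payload 1111 (4 bits).
Byte 2: 0xAF = 10101111 (10xxxxxx ✓), payload 101111.
Byte 3: 0x93 = 10010011 (10xxxxxx ✓), payload 010011.
Concatenate: 1111101111010011 = 0xFBD3 (16 bits → U+FBD3).

U+FBD3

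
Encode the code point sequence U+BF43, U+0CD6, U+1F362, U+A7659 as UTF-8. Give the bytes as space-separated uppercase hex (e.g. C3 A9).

EB BD 83 E0 B3 96 F0 9F 8D A2 F2 A7 99 99

U+BF43: 3-byte form → EB BD 83.
U+0CD6: 3-byte form → E0 B3 96.
U+1F362: 4-byte form → F0 9F 8D A2.
U+A7659: 4-byte form → F2 A7 99 99.
Concatenated (14 bytes): EB BD 83 E0 B3 96 F0 9F 8D A2 F2 A7 99 99.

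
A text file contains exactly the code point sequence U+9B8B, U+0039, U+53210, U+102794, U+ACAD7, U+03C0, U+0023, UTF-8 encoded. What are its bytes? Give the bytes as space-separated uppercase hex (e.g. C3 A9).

U+9B8B: 3-byte form → E9 AE 8B.
U+0039: 1-byte form → 39.
U+53210: 4-byte form → F1 93 88 90.
U+102794: 4-byte form → F4 82 9E 94.
U+ACAD7: 4-byte form → F2 AC AB 97.
U+03C0: 2-byte form → CF 80.
U+0023: 1-byte form → 23.
Concatenated (19 bytes): E9 AE 8B 39 F1 93 88 90 F4 82 9E 94 F2 AC AB 97 CF 80 23.

E9 AE 8B 39 F1 93 88 90 F4 82 9E 94 F2 AC AB 97 CF 80 23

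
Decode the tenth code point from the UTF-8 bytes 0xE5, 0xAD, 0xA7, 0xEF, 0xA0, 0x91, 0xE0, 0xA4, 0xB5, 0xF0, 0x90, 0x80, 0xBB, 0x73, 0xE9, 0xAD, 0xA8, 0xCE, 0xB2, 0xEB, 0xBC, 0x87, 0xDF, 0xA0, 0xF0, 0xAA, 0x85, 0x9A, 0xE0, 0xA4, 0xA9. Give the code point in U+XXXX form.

U+2A15A

Offset 0: leading byte 0xE5 = 11100101 → 3-byte char #1 = E5 AD A7.
Offset 3: leading byte 0xEF = 11101111 → 3-byte char #2 = EF A0 91.
Offset 6: leading byte 0xE0 = 11100000 → 3-byte char #3 = E0 A4 B5.
Offset 9: leading byte 0xF0 = 11110000 → 4-byte char #4 = F0 90 80 BB.
Offset 13: leading byte 0x73 = 01110011 → 1-byte char #5 = 73.
Offset 14: leading byte 0xE9 = 11101001 → 3-byte char #6 = E9 AD A8.
Offset 17: leading byte 0xCE = 11001110 → 2-byte char #7 = CE B2.
Offset 19: leading byte 0xEB = 11101011 → 3-byte char #8 = EB BC 87.
Offset 22: leading byte 0xDF = 11011111 → 2-byte char #9 = DF A0.
Offset 24: leading byte 0xF0 = 11110000 → 4-byte char #10 = F0 AA 85 9A.
Leading byte 0xF0 = 11110000 matches 11110xxx → 4-byte sequence.
Byte 1: 0xF0 = 11110000, payload 000 (3 bits).
Byte 2: 0xAA = 10101010 (10xxxxxx ✓), payload 101010.
Byte 3: 0x85 = 10000101 (10xxxxxx ✓), payload 000101.
Byte 4: 0x9A = 10011010 (10xxxxxx ✓), payload 011010.
Concatenate: 000101010000101011010 = 0x2A15A (21 bits → U+2A15A).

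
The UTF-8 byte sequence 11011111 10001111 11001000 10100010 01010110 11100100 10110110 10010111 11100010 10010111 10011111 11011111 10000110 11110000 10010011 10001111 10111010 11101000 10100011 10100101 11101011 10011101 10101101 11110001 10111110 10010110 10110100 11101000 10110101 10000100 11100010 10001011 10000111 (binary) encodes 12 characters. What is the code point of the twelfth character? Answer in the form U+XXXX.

U+22C7

Offset 0: leading byte 0xDF = 11011111 → 2-byte char #1 = DF 8F.
Offset 2: leading byte 0xC8 = 11001000 → 2-byte char #2 = C8 A2.
Offset 4: leading byte 0x56 = 01010110 → 1-byte char #3 = 56.
Offset 5: leading byte 0xE4 = 11100100 → 3-byte char #4 = E4 B6 97.
Offset 8: leading byte 0xE2 = 11100010 → 3-byte char #5 = E2 97 9F.
Offset 11: leading byte 0xDF = 11011111 → 2-byte char #6 = DF 86.
Offset 13: leading byte 0xF0 = 11110000 → 4-byte char #7 = F0 93 8F BA.
Offset 17: leading byte 0xE8 = 11101000 → 3-byte char #8 = E8 A3 A5.
Offset 20: leading byte 0xEB = 11101011 → 3-byte char #9 = EB 9D AD.
Offset 23: leading byte 0xF1 = 11110001 → 4-byte char #10 = F1 BE 96 B4.
Offset 27: leading byte 0xE8 = 11101000 → 3-byte char #11 = E8 B5 84.
Offset 30: leading byte 0xE2 = 11100010 → 3-byte char #12 = E2 8B 87.
Leading byte 0xE2 = 11100010 matches 1110xxxx → 3-byte sequence.
Byte 1: 0xE2 = 11100010, payload 0010 (4 bits).
Byte 2: 0x8B = 10001011 (10xxxxxx ✓), payload 001011.
Byte 3: 0x87 = 10000111 (10xxxxxx ✓), payload 000111.
Concatenate: 0010001011000111 = 0x22C7 (16 bits → U+22C7).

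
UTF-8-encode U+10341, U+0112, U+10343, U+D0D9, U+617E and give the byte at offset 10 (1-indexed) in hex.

0x83

1-indexed offset 10 is 0-indexed offset 9.
U+10341 → 4-byte form F0 90 8D 81 at offsets 0–3.
U+0112 → 2-byte form C4 92 at offsets 4–5.
U+10343 → 4-byte form F0 90 8D 83 at offsets 6–9.
Offset 9 falls in char 3's range; it's byte 4 of F0 90 8D 83 = 0x83.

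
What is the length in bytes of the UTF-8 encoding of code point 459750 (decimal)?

4

U+703E6 = 0x703E6. UTF-8 uses 1 byte below 0x80, 2 below 0x800, 3 below 0x10000, 4 up to 0x10FFFF. 0x703E6 is in U+10000–U+10FFFF → 4 bytes.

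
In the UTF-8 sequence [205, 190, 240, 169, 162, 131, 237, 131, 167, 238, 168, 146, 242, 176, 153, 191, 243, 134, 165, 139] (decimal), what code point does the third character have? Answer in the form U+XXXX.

U+D0E7

Offset 0: leading byte 0xCD = 11001101 → 2-byte char #1 = CD BE.
Offset 2: leading byte 0xF0 = 11110000 → 4-byte char #2 = F0 A9 A2 83.
Offset 6: leading byte 0xED = 11101101 → 3-byte char #3 = ED 83 A7.
Leading byte 0xED = 11101101 matches 1110xxxx → 3-byte sequence.
Byte 1: 0xED = 11101101, payload 1101 (4 bits).
Byte 2: 0x83 = 10000011 (10xxxxxx ✓), payload 000011.
Byte 3: 0xA7 = 10100111 (10xxxxxx ✓), payload 100111.
Concatenate: 1101000011100111 = 0xD0E7 (16 bits → U+D0E7).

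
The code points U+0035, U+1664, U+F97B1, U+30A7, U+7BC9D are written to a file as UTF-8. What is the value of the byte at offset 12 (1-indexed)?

1-indexed offset 12 is 0-indexed offset 11.
U+0035 → 1-byte form 35 at offsets 0–0.
U+1664 → 3-byte form E1 99 A4 at offsets 1–3.
U+F97B1 → 4-byte form F3 B9 9E B1 at offsets 4–7.
U+30A7 → 3-byte form E3 82 A7 at offsets 8–10.
U+7BC9D → 4-byte form F1 BB B2 9D at offsets 11–14.
Offset 11 falls in char 5's range; it's byte 1 of F1 BB B2 9D = 0xF1.

0xF1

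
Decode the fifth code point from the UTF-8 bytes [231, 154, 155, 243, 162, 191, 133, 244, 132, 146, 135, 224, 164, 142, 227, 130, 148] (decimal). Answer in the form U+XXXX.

U+3094

Offset 0: leading byte 0xE7 = 11100111 → 3-byte char #1 = E7 9A 9B.
Offset 3: leading byte 0xF3 = 11110011 → 4-byte char #2 = F3 A2 BF 85.
Offset 7: leading byte 0xF4 = 11110100 → 4-byte char #3 = F4 84 92 87.
Offset 11: leading byte 0xE0 = 11100000 → 3-byte char #4 = E0 A4 8E.
Offset 14: leading byte 0xE3 = 11100011 → 3-byte char #5 = E3 82 94.
Leading byte 0xE3 = 11100011 matches 1110xxxx → 3-byte sequence.
Byte 1: 0xE3 = 11100011, payload 0011 (4 bits).
Byte 2: 0x82 = 10000010 (10xxxxxx ✓), payload 000010.
Byte 3: 0x94 = 10010100 (10xxxxxx ✓), payload 010100.
Concatenate: 0011000010010100 = 0x3094 (16 bits → U+3094).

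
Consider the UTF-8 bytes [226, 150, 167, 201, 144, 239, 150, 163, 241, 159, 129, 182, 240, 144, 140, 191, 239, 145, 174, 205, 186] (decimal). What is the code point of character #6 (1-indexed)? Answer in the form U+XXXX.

Offset 0: leading byte 0xE2 = 11100010 → 3-byte char #1 = E2 96 A7.
Offset 3: leading byte 0xC9 = 11001001 → 2-byte char #2 = C9 90.
Offset 5: leading byte 0xEF = 11101111 → 3-byte char #3 = EF 96 A3.
Offset 8: leading byte 0xF1 = 11110001 → 4-byte char #4 = F1 9F 81 B6.
Offset 12: leading byte 0xF0 = 11110000 → 4-byte char #5 = F0 90 8C BF.
Offset 16: leading byte 0xEF = 11101111 → 3-byte char #6 = EF 91 AE.
Leading byte 0xEF = 11101111 matches 1110xxxx → 3-byte sequence.
Byte 1: 0xEF = 11101111, payload 1111 (4 bits).
Byte 2: 0x91 = 10010001 (10xxxxxx ✓), payload 010001.
Byte 3: 0xAE = 10101110 (10xxxxxx ✓), payload 101110.
Concatenate: 1111010001101110 = 0xF46E (16 bits → U+F46E).

U+F46E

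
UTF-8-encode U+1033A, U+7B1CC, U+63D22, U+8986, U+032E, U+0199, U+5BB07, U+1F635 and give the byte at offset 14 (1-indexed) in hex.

0xA6

1-indexed offset 14 is 0-indexed offset 13.
U+1033A → 4-byte form F0 90 8C BA at offsets 0–3.
U+7B1CC → 4-byte form F1 BB 87 8C at offsets 4–7.
U+63D22 → 4-byte form F1 A3 B4 A2 at offsets 8–11.
U+8986 → 3-byte form E8 A6 86 at offsets 12–14.
Offset 13 falls in char 4's range; it's byte 2 of E8 A6 86 = 0xA6.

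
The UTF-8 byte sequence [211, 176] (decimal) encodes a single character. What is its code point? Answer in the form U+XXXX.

U+04F0

Leading byte 0xD3 = 11010011 matches 110xxxxx → 2-byte sequence.
Byte 1: 0xD3 = 11010011, payload 10011 (5 bits).
Byte 2: 0xB0 = 10110000 (10xxxxxx ✓), payload 110000.
Concatenate: 10011110000 = 0x4F0 (11 bits → U+04F0).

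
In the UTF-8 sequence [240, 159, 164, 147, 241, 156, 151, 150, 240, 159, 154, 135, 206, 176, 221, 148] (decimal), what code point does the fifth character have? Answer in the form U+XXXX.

Offset 0: leading byte 0xF0 = 11110000 → 4-byte char #1 = F0 9F A4 93.
Offset 4: leading byte 0xF1 = 11110001 → 4-byte char #2 = F1 9C 97 96.
Offset 8: leading byte 0xF0 = 11110000 → 4-byte char #3 = F0 9F 9A 87.
Offset 12: leading byte 0xCE = 11001110 → 2-byte char #4 = CE B0.
Offset 14: leading byte 0xDD = 11011101 → 2-byte char #5 = DD 94.
Leading byte 0xDD = 11011101 matches 110xxxxx → 2-byte sequence.
Byte 1: 0xDD = 11011101, payload 11101 (5 bits).
Byte 2: 0x94 = 10010100 (10xxxxxx ✓), payload 010100.
Concatenate: 11101010100 = 0x754 (11 bits → U+0754).

U+0754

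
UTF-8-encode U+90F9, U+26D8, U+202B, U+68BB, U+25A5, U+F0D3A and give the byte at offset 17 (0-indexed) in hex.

U+90F9 → 3-byte form E9 83 B9 at offsets 0–2.
U+26D8 → 3-byte form E2 9B 98 at offsets 3–5.
U+202B → 3-byte form E2 80 AB at offsets 6–8.
U+68BB → 3-byte form E6 A2 BB at offsets 9–11.
U+25A5 → 3-byte form E2 96 A5 at offsets 12–14.
U+F0D3A → 4-byte form F3 B0 B4 BA at offsets 15–18.
Offset 17 falls in char 6's range; it's byte 3 of F3 B0 B4 BA = 0xB4.

0xB4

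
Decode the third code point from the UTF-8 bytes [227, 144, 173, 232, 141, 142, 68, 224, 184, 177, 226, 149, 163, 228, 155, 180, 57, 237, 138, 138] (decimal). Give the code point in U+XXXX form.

Offset 0: leading byte 0xE3 = 11100011 → 3-byte char #1 = E3 90 AD.
Offset 3: leading byte 0xE8 = 11101000 → 3-byte char #2 = E8 8D 8E.
Offset 6: leading byte 0x44 = 01000100 → 1-byte char #3 = 44.
Leading byte 0x44 = 01000100 matches 0xxxxxxx → 1-byte sequence.
Byte 1: 0x44 = 01000100, payload 1000100 (7 bits).
Concatenate: 1000100 = 0x44 (7 bits → U+0044).

U+0044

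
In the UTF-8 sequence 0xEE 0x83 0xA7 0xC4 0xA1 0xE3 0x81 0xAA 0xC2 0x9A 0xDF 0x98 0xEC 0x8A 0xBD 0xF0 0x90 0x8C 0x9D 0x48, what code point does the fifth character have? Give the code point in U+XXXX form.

Offset 0: leading byte 0xEE = 11101110 → 3-byte char #1 = EE 83 A7.
Offset 3: leading byte 0xC4 = 11000100 → 2-byte char #2 = C4 A1.
Offset 5: leading byte 0xE3 = 11100011 → 3-byte char #3 = E3 81 AA.
Offset 8: leading byte 0xC2 = 11000010 → 2-byte char #4 = C2 9A.
Offset 10: leading byte 0xDF = 11011111 → 2-byte char #5 = DF 98.
Leading byte 0xDF = 11011111 matches 110xxxxx → 2-byte sequence.
Byte 1: 0xDF = 11011111, payload 11111 (5 bits).
Byte 2: 0x98 = 10011000 (10xxxxxx ✓), payload 011000.
Concatenate: 11111011000 = 0x7D8 (11 bits → U+07D8).

U+07D8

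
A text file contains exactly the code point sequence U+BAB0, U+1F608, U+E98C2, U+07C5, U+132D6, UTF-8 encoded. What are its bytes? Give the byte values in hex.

U+BAB0: 3-byte form → EB AA B0.
U+1F608: 4-byte form → F0 9F 98 88.
U+E98C2: 4-byte form → F3 A9 A3 82.
U+07C5: 2-byte form → DF 85.
U+132D6: 4-byte form → F0 93 8B 96.
Concatenated (17 bytes): EB AA B0 F0 9F 98 88 F3 A9 A3 82 DF 85 F0 93 8B 96.

EB AA B0 F0 9F 98 88 F3 A9 A3 82 DF 85 F0 93 8B 96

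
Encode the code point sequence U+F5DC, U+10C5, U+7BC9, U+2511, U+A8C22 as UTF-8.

EF 97 9C E1 83 85 E7 AF 89 E2 94 91 F2 A8 B0 A2

U+F5DC: 3-byte form → EF 97 9C.
U+10C5: 3-byte form → E1 83 85.
U+7BC9: 3-byte form → E7 AF 89.
U+2511: 3-byte form → E2 94 91.
U+A8C22: 4-byte form → F2 A8 B0 A2.
Concatenated (16 bytes): EF 97 9C E1 83 85 E7 AF 89 E2 94 91 F2 A8 B0 A2.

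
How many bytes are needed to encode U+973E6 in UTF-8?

U+973E6 = 0x973E6. UTF-8 uses 1 byte below 0x80, 2 below 0x800, 3 below 0x10000, 4 up to 0x10FFFF. 0x973E6 is in U+10000–U+10FFFF → 4 bytes.

4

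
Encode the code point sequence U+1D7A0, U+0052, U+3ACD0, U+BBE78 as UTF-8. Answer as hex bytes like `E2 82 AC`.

F0 9D 9E A0 52 F0 BA B3 90 F2 BB B9 B8

U+1D7A0: 4-byte form → F0 9D 9E A0.
U+0052: 1-byte form → 52.
U+3ACD0: 4-byte form → F0 BA B3 90.
U+BBE78: 4-byte form → F2 BB B9 B8.
Concatenated (13 bytes): F0 9D 9E A0 52 F0 BA B3 90 F2 BB B9 B8.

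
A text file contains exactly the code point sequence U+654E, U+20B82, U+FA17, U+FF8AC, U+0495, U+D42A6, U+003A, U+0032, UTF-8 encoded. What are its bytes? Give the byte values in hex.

E6 95 8E F0 A0 AE 82 EF A8 97 F3 BF A2 AC D2 95 F3 94 8A A6 3A 32

U+654E: 3-byte form → E6 95 8E.
U+20B82: 4-byte form → F0 A0 AE 82.
U+FA17: 3-byte form → EF A8 97.
U+FF8AC: 4-byte form → F3 BF A2 AC.
U+0495: 2-byte form → D2 95.
U+D42A6: 4-byte form → F3 94 8A A6.
U+003A: 1-byte form → 3A.
U+0032: 1-byte form → 32.
Concatenated (22 bytes): E6 95 8E F0 A0 AE 82 EF A8 97 F3 BF A2 AC D2 95 F3 94 8A A6 3A 32.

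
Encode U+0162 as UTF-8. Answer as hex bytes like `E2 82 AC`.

C5 A2

U+0162 = 0x162 = 354 decimal. In range U+0080–U+07FF → 2-byte form: 110xxxxx 10xxxxxx.
Binary (11 bits): 00101100010.
Split 5+6: 00101 | 100010.
Byte 1: 11000101 = 0xC5.
Byte 2: 10100010 = 0xA2.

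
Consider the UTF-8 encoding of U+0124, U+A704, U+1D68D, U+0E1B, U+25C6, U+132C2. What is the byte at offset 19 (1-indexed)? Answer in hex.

0x82

1-indexed offset 19 is 0-indexed offset 18.
U+0124 → 2-byte form C4 A4 at offsets 0–1.
U+A704 → 3-byte form EA 9C 84 at offsets 2–4.
U+1D68D → 4-byte form F0 9D 9A 8D at offsets 5–8.
U+0E1B → 3-byte form E0 B8 9B at offsets 9–11.
U+25C6 → 3-byte form E2 97 86 at offsets 12–14.
U+132C2 → 4-byte form F0 93 8B 82 at offsets 15–18.
Offset 18 falls in char 6's range; it's byte 4 of F0 93 8B 82 = 0x82.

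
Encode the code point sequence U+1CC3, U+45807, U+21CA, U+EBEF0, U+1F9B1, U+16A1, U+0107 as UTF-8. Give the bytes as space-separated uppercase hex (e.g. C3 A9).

U+1CC3: 3-byte form → E1 B3 83.
U+45807: 4-byte form → F1 85 A0 87.
U+21CA: 3-byte form → E2 87 8A.
U+EBEF0: 4-byte form → F3 AB BB B0.
U+1F9B1: 4-byte form → F0 9F A6 B1.
U+16A1: 3-byte form → E1 9A A1.
U+0107: 2-byte form → C4 87.
Concatenated (23 bytes): E1 B3 83 F1 85 A0 87 E2 87 8A F3 AB BB B0 F0 9F A6 B1 E1 9A A1 C4 87.

E1 B3 83 F1 85 A0 87 E2 87 8A F3 AB BB B0 F0 9F A6 B1 E1 9A A1 C4 87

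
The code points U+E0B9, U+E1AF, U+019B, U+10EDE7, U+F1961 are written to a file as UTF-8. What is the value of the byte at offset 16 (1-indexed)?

1-indexed offset 16 is 0-indexed offset 15.
U+E0B9 → 3-byte form EE 82 B9 at offsets 0–2.
U+E1AF → 3-byte form EE 86 AF at offsets 3–5.
U+019B → 2-byte form C6 9B at offsets 6–7.
U+10EDE7 → 4-byte form F4 8E B7 A7 at offsets 8–11.
U+F1961 → 4-byte form F3 B1 A5 A1 at offsets 12–15.
Offset 15 falls in char 5's range; it's byte 4 of F3 B1 A5 A1 = 0xA1.

0xA1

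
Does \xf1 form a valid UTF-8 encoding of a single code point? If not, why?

invalid (sequence truncated)

Leading byte 0xF1 = 11110001 → 4-byte form, but only 1 byte is present.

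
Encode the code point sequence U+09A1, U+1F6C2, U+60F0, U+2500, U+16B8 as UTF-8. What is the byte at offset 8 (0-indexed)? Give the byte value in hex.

0x83

U+09A1 → 3-byte form E0 A6 A1 at offsets 0–2.
U+1F6C2 → 4-byte form F0 9F 9B 82 at offsets 3–6.
U+60F0 → 3-byte form E6 83 B0 at offsets 7–9.
Offset 8 falls in char 3's range; it's byte 2 of E6 83 B0 = 0x83.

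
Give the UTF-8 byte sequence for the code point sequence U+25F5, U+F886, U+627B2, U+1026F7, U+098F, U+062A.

U+25F5: 3-byte form → E2 97 B5.
U+F886: 3-byte form → EF A2 86.
U+627B2: 4-byte form → F1 A2 9E B2.
U+1026F7: 4-byte form → F4 82 9B B7.
U+098F: 3-byte form → E0 A6 8F.
U+062A: 2-byte form → D8 AA.
Concatenated (19 bytes): E2 97 B5 EF A2 86 F1 A2 9E B2 F4 82 9B B7 E0 A6 8F D8 AA.

E2 97 B5 EF A2 86 F1 A2 9E B2 F4 82 9B B7 E0 A6 8F D8 AA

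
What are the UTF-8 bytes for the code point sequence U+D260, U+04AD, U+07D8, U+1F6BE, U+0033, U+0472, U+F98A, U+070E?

ED 89 A0 D2 AD DF 98 F0 9F 9A BE 33 D1 B2 EF A6 8A DC 8E

U+D260: 3-byte form → ED 89 A0.
U+04AD: 2-byte form → D2 AD.
U+07D8: 2-byte form → DF 98.
U+1F6BE: 4-byte form → F0 9F 9A BE.
U+0033: 1-byte form → 33.
U+0472: 2-byte form → D1 B2.
U+F98A: 3-byte form → EF A6 8A.
U+070E: 2-byte form → DC 8E.
Concatenated (19 bytes): ED 89 A0 D2 AD DF 98 F0 9F 9A BE 33 D1 B2 EF A6 8A DC 8E.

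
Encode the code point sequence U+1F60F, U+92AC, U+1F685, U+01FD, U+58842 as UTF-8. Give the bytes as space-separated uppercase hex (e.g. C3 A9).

U+1F60F: 4-byte form → F0 9F 98 8F.
U+92AC: 3-byte form → E9 8A AC.
U+1F685: 4-byte form → F0 9F 9A 85.
U+01FD: 2-byte form → C7 BD.
U+58842: 4-byte form → F1 98 A1 82.
Concatenated (17 bytes): F0 9F 98 8F E9 8A AC F0 9F 9A 85 C7 BD F1 98 A1 82.

F0 9F 98 8F E9 8A AC F0 9F 9A 85 C7 BD F1 98 A1 82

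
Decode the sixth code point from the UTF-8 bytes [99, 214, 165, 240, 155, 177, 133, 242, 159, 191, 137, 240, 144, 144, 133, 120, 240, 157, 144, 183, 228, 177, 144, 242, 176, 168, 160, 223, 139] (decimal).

U+0078

Offset 0: leading byte 0x63 = 01100011 → 1-byte char #1 = 63.
Offset 1: leading byte 0xD6 = 11010110 → 2-byte char #2 = D6 A5.
Offset 3: leading byte 0xF0 = 11110000 → 4-byte char #3 = F0 9B B1 85.
Offset 7: leading byte 0xF2 = 11110010 → 4-byte char #4 = F2 9F BF 89.
Offset 11: leading byte 0xF0 = 11110000 → 4-byte char #5 = F0 90 90 85.
Offset 15: leading byte 0x78 = 01111000 → 1-byte char #6 = 78.
Leading byte 0x78 = 01111000 matches 0xxxxxxx → 1-byte sequence.
Byte 1: 0x78 = 01111000, payload 1111000 (7 bits).
Concatenate: 1111000 = 0x78 (7 bits → U+0078).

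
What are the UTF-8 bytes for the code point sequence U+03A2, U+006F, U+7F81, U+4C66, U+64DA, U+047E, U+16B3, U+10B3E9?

CE A2 6F E7 BE 81 E4 B1 A6 E6 93 9A D1 BE E1 9A B3 F4 8B 8F A9

U+03A2: 2-byte form → CE A2.
U+006F: 1-byte form → 6F.
U+7F81: 3-byte form → E7 BE 81.
U+4C66: 3-byte form → E4 B1 A6.
U+64DA: 3-byte form → E6 93 9A.
U+047E: 2-byte form → D1 BE.
U+16B3: 3-byte form → E1 9A B3.
U+10B3E9: 4-byte form → F4 8B 8F A9.
Concatenated (21 bytes): CE A2 6F E7 BE 81 E4 B1 A6 E6 93 9A D1 BE E1 9A B3 F4 8B 8F A9.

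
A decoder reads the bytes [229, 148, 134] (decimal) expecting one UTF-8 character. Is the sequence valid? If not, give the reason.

valid

Leading byte 0xE5 = 11100101 → 3-byte form.
Continuation bytes 0x94=10010100, 0x86=10000110 all match 10xxxxxx.
Decoded value 0x5506 is ≥ 0x800 (shortest form) and not a surrogate.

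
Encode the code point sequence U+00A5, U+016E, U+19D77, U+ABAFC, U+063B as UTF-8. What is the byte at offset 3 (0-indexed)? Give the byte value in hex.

0xAE

U+00A5 → 2-byte form C2 A5 at offsets 0–1.
U+016E → 2-byte form C5 AE at offsets 2–3.
Offset 3 falls in char 2's range; it's byte 2 of C5 AE = 0xAE.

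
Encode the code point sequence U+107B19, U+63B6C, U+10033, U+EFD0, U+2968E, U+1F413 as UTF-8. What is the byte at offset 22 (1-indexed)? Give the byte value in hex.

0x90

1-indexed offset 22 is 0-indexed offset 21.
U+107B19 → 4-byte form F4 87 AC 99 at offsets 0–3.
U+63B6C → 4-byte form F1 A3 AD AC at offsets 4–7.
U+10033 → 4-byte form F0 90 80 B3 at offsets 8–11.
U+EFD0 → 3-byte form EE BF 90 at offsets 12–14.
U+2968E → 4-byte form F0 A9 9A 8E at offsets 15–18.
U+1F413 → 4-byte form F0 9F 90 93 at offsets 19–22.
Offset 21 falls in char 6's range; it's byte 3 of F0 9F 90 93 = 0x90.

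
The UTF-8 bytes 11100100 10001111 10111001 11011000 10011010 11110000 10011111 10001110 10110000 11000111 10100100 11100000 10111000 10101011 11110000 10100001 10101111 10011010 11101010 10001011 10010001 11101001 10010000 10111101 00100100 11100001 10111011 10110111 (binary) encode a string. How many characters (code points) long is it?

Byte at offset 0: 0xE4 = 11100100 → 3-byte char (#1). Advance 3.
Byte at offset 3: 0xD8 = 11011000 → 2-byte char (#2). Advance 2.
Byte at offset 5: 0xF0 = 11110000 → 4-byte char (#3). Advance 4.
Byte at offset 9: 0xC7 = 11000111 → 2-byte char (#4). Advance 2.
Byte at offset 11: 0xE0 = 11100000 → 3-byte char (#5). Advance 3.
Byte at offset 14: 0xF0 = 11110000 → 4-byte char (#6). Advance 4.
Byte at offset 18: 0xEA = 11101010 → 3-byte char (#7). Advance 3.
Byte at offset 21: 0xE9 = 11101001 → 3-byte char (#8). Advance 3.
Byte at offset 24: 0x24 = 00100100 → 1-byte char (#9). Advance 1.
Byte at offset 25: 0xE1 = 11100001 → 3-byte char (#10). Advance 3.
Reached end at offset 28 after 10 code points.

10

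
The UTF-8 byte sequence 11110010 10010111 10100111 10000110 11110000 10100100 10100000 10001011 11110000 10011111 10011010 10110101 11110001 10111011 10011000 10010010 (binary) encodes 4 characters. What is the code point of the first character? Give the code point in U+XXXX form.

Offset 0: leading byte 0xF2 = 11110010 → 4-byte char #1 = F2 97 A7 86.
Leading byte 0xF2 = 11110010 matches 11110xxx → 4-byte sequence.
Byte 1: 0xF2 = 11110010, payload 010 (3 bits).
Byte 2: 0x97 = 10010111 (10xxxxxx ✓), payload 010111.
Byte 3: 0xA7 = 10100111 (10xxxxxx ✓), payload 100111.
Byte 4: 0x86 = 10000110 (10xxxxxx ✓), payload 000110.
Concatenate: 010010111100111000110 = 0x979C6 (21 bits → U+979C6).

U+979C6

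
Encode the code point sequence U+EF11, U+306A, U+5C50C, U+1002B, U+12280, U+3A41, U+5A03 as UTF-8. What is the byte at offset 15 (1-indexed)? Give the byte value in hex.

1-indexed offset 15 is 0-indexed offset 14.
U+EF11 → 3-byte form EE BC 91 at offsets 0–2.
U+306A → 3-byte form E3 81 AA at offsets 3–5.
U+5C50C → 4-byte form F1 9C 94 8C at offsets 6–9.
U+1002B → 4-byte form F0 90 80 AB at offsets 10–13.
U+12280 → 4-byte form F0 92 8A 80 at offsets 14–17.
Offset 14 falls in char 5's range; it's byte 1 of F0 92 8A 80 = 0xF0.

0xF0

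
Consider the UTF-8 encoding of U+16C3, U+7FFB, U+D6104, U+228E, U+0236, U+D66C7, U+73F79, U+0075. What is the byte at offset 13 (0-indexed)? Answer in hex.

0xC8

U+16C3 → 3-byte form E1 9B 83 at offsets 0–2.
U+7FFB → 3-byte form E7 BF BB at offsets 3–5.
U+D6104 → 4-byte form F3 96 84 84 at offsets 6–9.
U+228E → 3-byte form E2 8A 8E at offsets 10–12.
U+0236 → 2-byte form C8 B6 at offsets 13–14.
Offset 13 falls in char 5's range; it's byte 1 of C8 B6 = 0xC8.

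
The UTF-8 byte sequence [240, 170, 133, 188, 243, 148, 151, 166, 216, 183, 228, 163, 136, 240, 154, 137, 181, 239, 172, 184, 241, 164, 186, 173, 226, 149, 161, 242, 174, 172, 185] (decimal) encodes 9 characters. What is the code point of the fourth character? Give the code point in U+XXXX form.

U+48C8

Offset 0: leading byte 0xF0 = 11110000 → 4-byte char #1 = F0 AA 85 BC.
Offset 4: leading byte 0xF3 = 11110011 → 4-byte char #2 = F3 94 97 A6.
Offset 8: leading byte 0xD8 = 11011000 → 2-byte char #3 = D8 B7.
Offset 10: leading byte 0xE4 = 11100100 → 3-byte char #4 = E4 A3 88.
Leading byte 0xE4 = 11100100 matches 1110xxxx → 3-byte sequence.
Byte 1: 0xE4 = 11100100, payload 0100 (4 bits).
Byte 2: 0xA3 = 10100011 (10xxxxxx ✓), payload 100011.
Byte 3: 0x88 = 10001000 (10xxxxxx ✓), payload 001000.
Concatenate: 0100100011001000 = 0x48C8 (16 bits → U+48C8).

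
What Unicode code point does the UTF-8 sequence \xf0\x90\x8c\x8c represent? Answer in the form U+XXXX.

Leading byte 0xF0 = 11110000 matches 11110xxx → 4-byte sequence.
Byte 1: 0xF0 = 11110000, payload 000 (3 bits).
Byte 2: 0x90 = 10010000 (10xxxxxx ✓), payload 010000.
Byte 3: 0x8C = 10001100 (10xxxxxx ✓), payload 001100.
Byte 4: 0x8C = 10001100 (10xxxxxx ✓), payload 001100.
Concatenate: 000010000001100001100 = 0x1030C (21 bits → U+1030C).

U+1030C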